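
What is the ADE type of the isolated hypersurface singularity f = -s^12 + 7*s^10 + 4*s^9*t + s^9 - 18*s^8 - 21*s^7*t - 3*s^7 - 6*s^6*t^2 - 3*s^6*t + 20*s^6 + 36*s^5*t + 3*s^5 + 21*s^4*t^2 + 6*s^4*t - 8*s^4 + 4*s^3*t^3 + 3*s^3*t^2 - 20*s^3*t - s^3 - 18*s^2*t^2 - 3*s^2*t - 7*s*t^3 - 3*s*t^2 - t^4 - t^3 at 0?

The Hessian of f at 0 is [[0, 0], [0, 0]] with rank 0, so corank 2. A Groebner basis of the Jacobian ideal J(f) in C{s,t} is {3*s^2/4 + 3*s*t/2 + t^4 - t^3/4 + 3*t^2/4, s^3 + 9*s^2/4 + 9*s*t/2 + t^3/4 + 9*t^2/4, s^2*t - 7*s^2/4 - 7*s*t/2 - 5*t^3/12 - 7*t^2/4, s^2 + s*t^2 + 2*s*t + 2*t^3/3 + t^2}; counting standard monomials gives mu = 7. Corank 2; j^3 = -(s + t)^3 is a perfect cube, so E-series; the 4-jet and mu = 7 give E_7.

E_{7}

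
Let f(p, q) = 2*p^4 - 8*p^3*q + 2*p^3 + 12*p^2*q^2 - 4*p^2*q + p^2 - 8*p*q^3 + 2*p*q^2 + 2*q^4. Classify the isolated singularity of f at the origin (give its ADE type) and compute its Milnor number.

Type A3, Milnor number mu = 3.

The Hessian of f at 0 has rank 1. Corank 1: A-series; mu = 3 gives A_3.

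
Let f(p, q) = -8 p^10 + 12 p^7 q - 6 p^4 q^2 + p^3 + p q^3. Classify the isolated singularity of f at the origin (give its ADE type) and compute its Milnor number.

Type E7, Milnor number mu = 7.

The Hessian of f at 0 has rank 0. Corank 2; j^3 = p^3 is a perfect cube, so E-series; the 4-jet and mu = 7 give E_7.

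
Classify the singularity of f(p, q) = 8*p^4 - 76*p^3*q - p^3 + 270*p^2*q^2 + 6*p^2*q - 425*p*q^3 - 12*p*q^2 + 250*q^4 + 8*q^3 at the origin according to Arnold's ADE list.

E_7

The Hessian of f at 0 has rank 0. Corank 2; j^3 = -(p - 2*q)^3 is a perfect cube, so E-series; the 4-jet and mu = 7 give E_7.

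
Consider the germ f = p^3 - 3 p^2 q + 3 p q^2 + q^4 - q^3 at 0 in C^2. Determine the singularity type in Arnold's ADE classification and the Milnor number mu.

The Hessian of f at 0 has rank 0. Corank 2; j^3 = (p - q)^3 is a perfect cube, so E-series; the 4-jet and mu = 6 give E_6.

Type E6, Milnor number mu = 6.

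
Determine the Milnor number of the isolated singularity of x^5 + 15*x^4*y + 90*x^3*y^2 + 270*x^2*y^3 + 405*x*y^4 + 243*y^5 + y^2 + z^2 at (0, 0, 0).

The Hessian of f at 0 is [[0, 0, 0], [0, 2, 0], [0, 0, 2]] with rank 2, so corank 1. A Groebner basis of the Jacobian ideal J(f) in C{x,y,z} is {x^4, y, z}; counting standard monomials gives mu = 4. Corank 1: A-series; mu = 4 gives A_4.

4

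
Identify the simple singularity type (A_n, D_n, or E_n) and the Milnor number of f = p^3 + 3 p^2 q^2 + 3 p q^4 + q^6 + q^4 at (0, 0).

Type E6, Milnor number mu = 6.

The Hessian of f at 0 has rank 0. Corank 2; j^3 = p^3 is a perfect cube, so E-series; the 4-jet and mu = 6 give E_6.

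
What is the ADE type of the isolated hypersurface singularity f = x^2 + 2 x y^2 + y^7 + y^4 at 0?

A_6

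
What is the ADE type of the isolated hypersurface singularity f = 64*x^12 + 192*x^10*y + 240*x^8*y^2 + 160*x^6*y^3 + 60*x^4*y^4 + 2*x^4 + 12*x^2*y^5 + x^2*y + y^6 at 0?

D_7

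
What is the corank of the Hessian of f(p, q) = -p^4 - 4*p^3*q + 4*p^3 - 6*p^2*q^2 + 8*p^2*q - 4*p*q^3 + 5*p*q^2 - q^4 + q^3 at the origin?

2

Hessian at 0 has rank 0.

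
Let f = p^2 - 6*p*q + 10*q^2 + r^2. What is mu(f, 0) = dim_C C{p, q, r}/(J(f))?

The Hessian of f at 0 has rank 3. Corank 0: nondegenerate Morse point, so A_1.

1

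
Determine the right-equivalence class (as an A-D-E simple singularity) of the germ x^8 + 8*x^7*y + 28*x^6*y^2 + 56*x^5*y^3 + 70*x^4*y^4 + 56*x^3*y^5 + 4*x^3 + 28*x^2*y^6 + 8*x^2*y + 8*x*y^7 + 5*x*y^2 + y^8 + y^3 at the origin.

D9

The Hessian of f at 0 is [[0, 0], [0, 0]] with rank 0, so corank 2. A Groebner basis of the Jacobian ideal J(f) in C{x,y} is {-32*x*y + y^7 - 16*y^2, x*y^2 + y^3/2, x^2 + 3*x*y/2 + y^2/2}; counting standard monomials gives mu = 9. Corank 2; j^3 = (x + y)*(2*x + y)^2 has shape L^2 M (L != M), so D-series; mu = 9 gives D_9.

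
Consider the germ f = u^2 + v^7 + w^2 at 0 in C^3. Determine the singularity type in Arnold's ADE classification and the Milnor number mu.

Type A_6, Milnor number mu = 6.

The Hessian of f at 0 is [[2, 0, 0], [0, 0, 0], [0, 0, 2]] with rank 2, so corank 1. A Groebner basis of the Jacobian ideal J(f) in C{u,v,w} is {v^6, u, w}; counting standard monomials gives mu = 6. Corank 1: A-series; mu = 6 gives A_6.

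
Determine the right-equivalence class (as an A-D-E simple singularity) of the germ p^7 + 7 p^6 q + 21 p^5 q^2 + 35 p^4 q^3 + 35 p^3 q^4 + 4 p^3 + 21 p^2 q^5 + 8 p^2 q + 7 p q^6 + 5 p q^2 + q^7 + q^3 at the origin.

The Hessian of f at 0 is [[0, 0], [0, 0]] with rank 0, so corank 2. A Groebner basis of the Jacobian ideal J(f) in C{p,q} is {-128*p*q/7 + q^6 - 64*q^2/7, p*q^2 + q^3/2, p^2 + 3*p*q/2 + q^2/2}; counting standard monomials gives mu = 8. Corank 2; j^3 = (p + q)*(2*p + q)^2 has shape L^2 M (L != M), so D-series; mu = 8 gives D_8.

D_8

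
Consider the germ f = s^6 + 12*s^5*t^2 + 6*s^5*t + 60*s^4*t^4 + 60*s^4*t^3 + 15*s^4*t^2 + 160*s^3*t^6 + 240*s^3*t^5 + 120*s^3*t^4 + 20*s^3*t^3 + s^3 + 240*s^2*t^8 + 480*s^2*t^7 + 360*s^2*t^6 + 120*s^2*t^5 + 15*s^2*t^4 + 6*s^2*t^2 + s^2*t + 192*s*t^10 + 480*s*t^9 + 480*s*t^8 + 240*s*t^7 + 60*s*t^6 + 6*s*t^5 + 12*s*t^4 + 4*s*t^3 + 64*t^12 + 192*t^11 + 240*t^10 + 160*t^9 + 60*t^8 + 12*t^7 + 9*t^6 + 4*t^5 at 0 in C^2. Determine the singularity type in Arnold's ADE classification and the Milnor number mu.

Type D_7, Milnor number mu = 7.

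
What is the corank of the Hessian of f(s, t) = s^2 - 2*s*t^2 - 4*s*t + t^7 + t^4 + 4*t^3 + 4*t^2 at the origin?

1

The Hessian at 0 is [[2, -4], [-4, 8]] of rank 1; hence corank 1.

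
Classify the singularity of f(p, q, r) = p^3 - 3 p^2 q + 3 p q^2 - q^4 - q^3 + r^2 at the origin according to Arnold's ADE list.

The Hessian of f at 0 has rank 1. Corank 2; j^3 = (p - q)^3 is a perfect cube, so E-series; the 4-jet and mu = 6 give E_6.

E_6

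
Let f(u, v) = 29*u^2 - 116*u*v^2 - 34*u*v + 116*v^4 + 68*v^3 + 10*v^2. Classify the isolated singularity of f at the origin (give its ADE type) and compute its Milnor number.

Type A_{1}, Milnor number mu = 1.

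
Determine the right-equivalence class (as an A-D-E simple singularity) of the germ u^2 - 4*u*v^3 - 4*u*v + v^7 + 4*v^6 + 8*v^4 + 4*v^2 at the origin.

The Hessian of f at 0 is [[2, -4], [-4, 8]] with rank 1, so corank 1. A Groebner basis of the Jacobian ideal J(f) in C{u,v} is {-u/2 + v^3 + v, u^2 - 4*u*v + 4*v^2}; counting standard monomials gives mu = 6. Corank 1: A-series; mu = 6 gives A_6.

A_{6}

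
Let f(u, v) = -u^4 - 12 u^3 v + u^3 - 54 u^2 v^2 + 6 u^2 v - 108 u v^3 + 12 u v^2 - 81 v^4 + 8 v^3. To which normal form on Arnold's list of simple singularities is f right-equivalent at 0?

E6

The Hessian of f at 0 has rank 0. Corank 2; j^3 = (u + 2*v)^3 is a perfect cube, so E-series; the 4-jet and mu = 6 give E_6.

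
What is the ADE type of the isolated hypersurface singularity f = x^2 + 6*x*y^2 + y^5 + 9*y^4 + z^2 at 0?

A_4

The Hessian of f at 0 has rank 2. Corank 1: A-series; mu = 4 gives A_4.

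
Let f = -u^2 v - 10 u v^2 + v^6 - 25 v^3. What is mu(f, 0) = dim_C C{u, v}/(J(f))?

7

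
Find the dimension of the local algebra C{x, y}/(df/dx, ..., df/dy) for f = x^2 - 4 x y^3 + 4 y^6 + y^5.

4

The Hessian of f at 0 has rank 1. Corank 1: A-series; mu = 4 gives A_4.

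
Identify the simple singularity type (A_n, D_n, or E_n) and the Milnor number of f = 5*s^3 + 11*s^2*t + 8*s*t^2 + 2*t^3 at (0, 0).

The Hessian of f at 0 is [[0, 0], [0, 0]] with rank 0, so corank 2. A Groebner basis of the Jacobian ideal J(f) in C{s,t} is {t^3, s^2 + 2*t^2, s*t - t^2}; counting standard monomials gives mu = 4. Corank 2; j^3 = (s + t)*(5*s^2 + 6*s*t + 2*t^2) splits into three distinct lines over C (the quadratic factor has nonzero discriminant), so D_4.

Type D4, Milnor number mu = 4.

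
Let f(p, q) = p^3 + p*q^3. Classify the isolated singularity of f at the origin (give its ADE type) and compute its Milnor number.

Type E_7, Milnor number mu = 7.

The Hessian of f at 0 is [[0, 0], [0, 0]] with rank 0, so corank 2. A Groebner basis of the Jacobian ideal J(f) in C{p,q} is {p^3, p*q^2, 3*p^2 + q^3}; counting standard monomials gives mu = 7. Corank 2; j^3 = p^3 is a perfect cube, so E-series; the 4-jet and mu = 7 give E_7.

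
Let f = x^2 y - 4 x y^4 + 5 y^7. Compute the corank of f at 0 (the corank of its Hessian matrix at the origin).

Hessian at 0 has rank 0.

2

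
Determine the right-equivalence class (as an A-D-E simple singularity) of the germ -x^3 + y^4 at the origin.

E6

The Hessian of f at 0 is [[0, 0], [0, 0]] with rank 0, so corank 2. A Groebner basis of the Jacobian ideal J(f) in C{x,y} is {y^3, x^2}; counting standard monomials gives mu = 6. Corank 2; j^3 = -x^3 is a perfect cube, so E-series; the 4-jet and mu = 6 give E_6.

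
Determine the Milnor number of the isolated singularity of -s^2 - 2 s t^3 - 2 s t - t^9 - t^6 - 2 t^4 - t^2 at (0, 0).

8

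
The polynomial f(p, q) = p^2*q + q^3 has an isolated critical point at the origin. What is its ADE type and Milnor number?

The Hessian of f at 0 is [[0, 0], [0, 0]] with rank 0, so corank 2. A Groebner basis of the Jacobian ideal J(f) in C{p,q} is {q^3, p^2 + 3*q^2, p*q}; counting standard monomials gives mu = 4. Corank 2; j^3 = q*(p^2 + q^2) splits into three distinct lines over C (the quadratic factor has nonzero discriminant), so D_4.

Type D_{4}, Milnor number mu = 4.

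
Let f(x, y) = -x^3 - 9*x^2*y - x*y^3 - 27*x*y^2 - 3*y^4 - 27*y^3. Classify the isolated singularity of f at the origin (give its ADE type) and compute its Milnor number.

Type E_7, Milnor number mu = 7.

The Hessian of f at 0 has rank 0. Corank 2; j^3 = -(x + 3*y)^3 is a perfect cube, so E-series; the 4-jet and mu = 7 give E_7.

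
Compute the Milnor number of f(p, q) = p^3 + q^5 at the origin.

The Hessian of f at 0 is [[0, 0], [0, 0]] with rank 0, so corank 2. A Groebner basis of the Jacobian ideal J(f) in C{p,q} is {q^4, p^2}; counting standard monomials gives mu = 8. Corank 2; j^3 = p^3 is a perfect cube, so E-series; the 5-jet and mu = 8 give E_8.

8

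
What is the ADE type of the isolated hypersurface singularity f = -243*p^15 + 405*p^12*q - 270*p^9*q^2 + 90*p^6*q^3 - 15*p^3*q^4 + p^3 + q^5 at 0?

E8

The Hessian of f at 0 has rank 0. Corank 2; j^3 = p^3 is a perfect cube, so E-series; the 5-jet and mu = 8 give E_8.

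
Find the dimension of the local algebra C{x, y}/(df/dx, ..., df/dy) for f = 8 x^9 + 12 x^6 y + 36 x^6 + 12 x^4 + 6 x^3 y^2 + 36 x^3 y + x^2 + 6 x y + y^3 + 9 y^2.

The Hessian of f at 0 has rank 1. Corank 1: A-series; mu = 2 gives A_2.

2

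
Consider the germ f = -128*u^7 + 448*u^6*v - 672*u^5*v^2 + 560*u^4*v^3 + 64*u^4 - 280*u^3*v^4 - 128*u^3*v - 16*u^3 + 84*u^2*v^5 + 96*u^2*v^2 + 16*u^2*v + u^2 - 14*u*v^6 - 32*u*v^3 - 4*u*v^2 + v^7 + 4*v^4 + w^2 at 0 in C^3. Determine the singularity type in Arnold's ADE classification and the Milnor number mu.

Type A_{6}, Milnor number mu = 6.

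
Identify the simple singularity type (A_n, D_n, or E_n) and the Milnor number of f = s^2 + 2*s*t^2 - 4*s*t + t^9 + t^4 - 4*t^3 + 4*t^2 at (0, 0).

The Hessian of f at 0 has rank 1. Corank 1: A-series; mu = 8 gives A_8.

Type A_{8}, Milnor number mu = 8.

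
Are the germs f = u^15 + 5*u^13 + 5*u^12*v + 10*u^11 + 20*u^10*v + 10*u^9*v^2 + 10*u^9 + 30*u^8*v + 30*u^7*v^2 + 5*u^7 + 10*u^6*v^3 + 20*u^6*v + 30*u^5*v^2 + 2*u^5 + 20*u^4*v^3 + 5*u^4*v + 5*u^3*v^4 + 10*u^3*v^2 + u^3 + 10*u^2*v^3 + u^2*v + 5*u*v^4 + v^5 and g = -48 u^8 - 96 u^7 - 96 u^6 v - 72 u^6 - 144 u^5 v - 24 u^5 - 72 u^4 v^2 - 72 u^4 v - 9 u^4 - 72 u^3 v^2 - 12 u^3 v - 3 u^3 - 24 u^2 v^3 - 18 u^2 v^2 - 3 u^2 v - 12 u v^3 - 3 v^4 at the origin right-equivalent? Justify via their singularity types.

The Hessian of f at 0 has rank 0. Corank 2; j^3 = u^2*(u + v) has shape L^2 M (L != M), so D-series; mu = 6 gives D_6. The Hessian of g at 0 has rank 0. Corank 2; j^3 = -3*u^2*(u + v) has shape L^2 M (L != M), so D-series; mu = 5 gives D_5. f is D_6 but g is D_5, hence not right-equivalent.

No.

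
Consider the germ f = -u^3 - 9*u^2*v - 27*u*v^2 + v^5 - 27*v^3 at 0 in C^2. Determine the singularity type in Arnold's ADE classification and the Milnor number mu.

Type E_{8}, Milnor number mu = 8.

The Hessian of f at 0 is [[0, 0], [0, 0]] with rank 0, so corank 2. A Groebner basis of the Jacobian ideal J(f) in C{u,v} is {v^4, u^2 + 6*u*v + 9*v^2}; counting standard monomials gives mu = 8. Corank 2; j^3 = -(u + 3*v)^3 is a perfect cube, so E-series; the 5-jet and mu = 8 give E_8.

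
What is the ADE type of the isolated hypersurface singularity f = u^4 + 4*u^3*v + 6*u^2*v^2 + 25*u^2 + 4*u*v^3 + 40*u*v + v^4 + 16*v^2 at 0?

A_{3}

The Hessian of f at 0 is [[50, 40], [40, 32]] with rank 1, so corank 1. A Groebner basis of the Jacobian ideal J(f) in C{u,v} is {v^3, u + 4*v/5}; counting standard monomials gives mu = 3. Corank 1: A-series; mu = 3 gives A_3.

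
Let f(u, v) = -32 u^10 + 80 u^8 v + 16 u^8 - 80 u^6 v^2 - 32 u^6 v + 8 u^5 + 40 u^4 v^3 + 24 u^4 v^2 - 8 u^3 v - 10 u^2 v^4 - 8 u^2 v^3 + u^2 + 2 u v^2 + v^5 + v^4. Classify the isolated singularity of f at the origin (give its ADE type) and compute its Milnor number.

Type A_4, Milnor number mu = 4.

The Hessian of f at 0 has rank 1. Corank 1: A-series; mu = 4 gives A_4.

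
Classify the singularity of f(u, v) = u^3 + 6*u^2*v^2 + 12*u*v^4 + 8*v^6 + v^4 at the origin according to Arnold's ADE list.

E_{6}

The Hessian of f at 0 has rank 0. Corank 2; j^3 = u^3 is a perfect cube, so E-series; the 4-jet and mu = 6 give E_6.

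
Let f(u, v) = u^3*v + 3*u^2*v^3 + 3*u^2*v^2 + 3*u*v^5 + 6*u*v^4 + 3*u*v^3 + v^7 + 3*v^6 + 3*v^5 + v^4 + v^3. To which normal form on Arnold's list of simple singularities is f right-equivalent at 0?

E_7

The Hessian of f at 0 is [[0, 0], [0, 0]] with rank 0, so corank 2. A Groebner basis of the Jacobian ideal J(f) in C{u,v} is {u^3 - 3*u*v^2 + 3*v^2, u^2*v + 2*u*v^2, v^3}; counting standard monomials gives mu = 7. Corank 2; j^3 = v^3 is a perfect cube, so E-series; the 4-jet and mu = 7 give E_7.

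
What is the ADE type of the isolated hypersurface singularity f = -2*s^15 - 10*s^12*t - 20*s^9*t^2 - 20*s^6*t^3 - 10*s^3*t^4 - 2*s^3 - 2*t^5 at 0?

The Hessian of f at 0 is [[0, 0], [0, 0]] with rank 0, so corank 2. A Groebner basis of the Jacobian ideal J(f) in C{s,t} is {t^4, s^2}; counting standard monomials gives mu = 8. Corank 2; j^3 = -2*s^3 is a perfect cube, so E-series; the 5-jet and mu = 8 give E_8.

E8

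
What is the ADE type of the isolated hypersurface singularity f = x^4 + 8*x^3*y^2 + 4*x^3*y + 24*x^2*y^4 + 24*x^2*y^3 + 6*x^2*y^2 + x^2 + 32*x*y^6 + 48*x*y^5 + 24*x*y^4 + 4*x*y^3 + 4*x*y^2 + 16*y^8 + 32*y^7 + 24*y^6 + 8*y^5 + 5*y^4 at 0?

A_3

The Hessian of f at 0 is [[2, 0], [0, 0]] with rank 1, so corank 1. A Groebner basis of the Jacobian ideal J(f) in C{x,y} is {x^2, x*y, x/2 + y^2}; counting standard monomials gives mu = 3. Corank 1: A-series; mu = 3 gives A_3.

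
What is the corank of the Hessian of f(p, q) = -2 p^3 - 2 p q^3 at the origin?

2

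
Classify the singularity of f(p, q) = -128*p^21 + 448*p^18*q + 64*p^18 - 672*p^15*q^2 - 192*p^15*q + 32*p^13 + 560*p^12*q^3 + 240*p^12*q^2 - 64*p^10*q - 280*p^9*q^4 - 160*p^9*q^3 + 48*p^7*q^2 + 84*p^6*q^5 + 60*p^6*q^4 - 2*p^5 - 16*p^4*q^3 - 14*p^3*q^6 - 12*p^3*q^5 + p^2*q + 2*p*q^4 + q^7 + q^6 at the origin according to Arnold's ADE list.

D_{7}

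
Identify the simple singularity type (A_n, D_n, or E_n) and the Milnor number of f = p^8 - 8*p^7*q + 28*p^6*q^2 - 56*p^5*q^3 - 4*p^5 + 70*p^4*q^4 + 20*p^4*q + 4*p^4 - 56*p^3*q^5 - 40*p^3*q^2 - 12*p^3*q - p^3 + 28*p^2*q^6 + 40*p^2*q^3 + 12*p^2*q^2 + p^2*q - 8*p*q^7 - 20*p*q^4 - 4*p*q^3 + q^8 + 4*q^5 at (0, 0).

The Hessian of f at 0 is [[0, 0], [0, 0]] with rank 0, so corank 2. A Groebner basis of the Jacobian ideal J(f) in C{p,q} is {p^2*q^2 - 11*p^2*q/2 - p^2/4 + 19*p*q^2/2 + 9*p*q/4 - 9*q^3/2, -19*p^2*q/2 - p^2/2 + p*q^3 + 15*p*q^2 + 7*p*q/2 - 7*q^3, -27*p^2*q/2 - 3*p^2/4 + 20*p*q^2 + 19*p*q/4 + q^4 - 19*q^3/2, p^3 - 3*p^2*q - p^2/2 + 3*p*q^2 + p*q/2 - q^3}; counting standard monomials gives mu = 9. Corank 2; j^3 = -p^2*(p - q) has shape L^2 M (L != M), so D-series; mu = 9 gives D_9.

Type D_9, Milnor number mu = 9.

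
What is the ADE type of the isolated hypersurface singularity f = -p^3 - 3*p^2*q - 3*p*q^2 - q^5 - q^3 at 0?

The Hessian of f at 0 is [[0, 0], [0, 0]] with rank 0, so corank 2. A Groebner basis of the Jacobian ideal J(f) in C{p,q} is {q^4, p^2 + 2*p*q + q^2}; counting standard monomials gives mu = 8. Corank 2; j^3 = -(p + q)^3 is a perfect cube, so E-series; the 5-jet and mu = 8 give E_8.

E8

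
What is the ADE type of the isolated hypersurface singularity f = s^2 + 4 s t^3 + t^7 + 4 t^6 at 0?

A_{6}

The Hessian of f at 0 has rank 1. Corank 1: A-series; mu = 6 gives A_6.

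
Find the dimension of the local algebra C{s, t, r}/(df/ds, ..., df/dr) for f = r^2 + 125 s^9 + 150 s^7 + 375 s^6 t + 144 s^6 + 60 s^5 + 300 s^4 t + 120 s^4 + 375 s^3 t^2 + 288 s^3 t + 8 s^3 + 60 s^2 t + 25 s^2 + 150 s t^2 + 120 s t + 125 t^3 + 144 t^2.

2

The Hessian of f at 0 has rank 2. Corank 1: A-series; mu = 2 gives A_2.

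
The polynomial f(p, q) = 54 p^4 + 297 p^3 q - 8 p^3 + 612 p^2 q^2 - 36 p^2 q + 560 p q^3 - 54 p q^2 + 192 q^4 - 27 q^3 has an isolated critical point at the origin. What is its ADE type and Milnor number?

The Hessian of f at 0 has rank 0. Corank 2; j^3 = -(2*p + 3*q)^3 is a perfect cube, so E-series; the 4-jet and mu = 7 give E_7.

Type E_7, Milnor number mu = 7.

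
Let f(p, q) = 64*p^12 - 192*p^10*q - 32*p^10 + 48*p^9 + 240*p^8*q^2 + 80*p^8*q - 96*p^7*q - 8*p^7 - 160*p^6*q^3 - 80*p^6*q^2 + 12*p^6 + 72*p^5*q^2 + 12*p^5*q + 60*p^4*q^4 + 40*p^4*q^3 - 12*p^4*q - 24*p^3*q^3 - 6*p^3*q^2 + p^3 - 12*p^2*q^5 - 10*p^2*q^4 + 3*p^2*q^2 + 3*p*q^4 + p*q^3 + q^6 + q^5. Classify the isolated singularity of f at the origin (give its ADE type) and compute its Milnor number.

The Hessian of f at 0 has rank 0. Corank 2; j^3 = p^3 is a perfect cube, so E-series; the 4-jet and mu = 7 give E_7.

Type E7, Milnor number mu = 7.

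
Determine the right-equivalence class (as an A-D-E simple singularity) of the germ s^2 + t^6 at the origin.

A_5

The Hessian of f at 0 is [[2, 0], [0, 0]] with rank 1, so corank 1. A Groebner basis of the Jacobian ideal J(f) in C{s,t} is {t^5, s}; counting standard monomials gives mu = 5. Corank 1: A-series; mu = 5 gives A_5.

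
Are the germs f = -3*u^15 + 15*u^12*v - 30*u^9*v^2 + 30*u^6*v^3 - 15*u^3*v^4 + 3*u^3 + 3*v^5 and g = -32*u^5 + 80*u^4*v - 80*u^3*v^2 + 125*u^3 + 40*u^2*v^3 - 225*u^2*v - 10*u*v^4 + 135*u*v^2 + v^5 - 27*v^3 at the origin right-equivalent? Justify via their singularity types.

Yes.

The Hessian of f at 0 has rank 0. Corank 2; j^3 = 3*u^3 is a perfect cube, so E-series; the 5-jet and mu = 8 give E_8. The Hessian of g at 0 has rank 0. Corank 2; j^3 = (5*u - 3*v)^3 is a perfect cube, so E-series; the 5-jet and mu = 8 give E_8. Both have type E_8, hence right-equivalent.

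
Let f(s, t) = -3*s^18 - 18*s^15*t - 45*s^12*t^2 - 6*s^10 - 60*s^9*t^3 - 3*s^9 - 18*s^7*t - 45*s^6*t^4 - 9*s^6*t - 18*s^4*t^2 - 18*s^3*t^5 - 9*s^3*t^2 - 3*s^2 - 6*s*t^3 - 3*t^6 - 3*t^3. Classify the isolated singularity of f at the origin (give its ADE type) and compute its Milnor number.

Type A2, Milnor number mu = 2.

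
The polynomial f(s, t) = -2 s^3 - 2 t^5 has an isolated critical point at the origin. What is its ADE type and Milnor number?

Type E_8, Milnor number mu = 8.

The Hessian of f at 0 has rank 0. Corank 2; j^3 = -2*s^3 is a perfect cube, so E-series; the 5-jet and mu = 8 give E_8.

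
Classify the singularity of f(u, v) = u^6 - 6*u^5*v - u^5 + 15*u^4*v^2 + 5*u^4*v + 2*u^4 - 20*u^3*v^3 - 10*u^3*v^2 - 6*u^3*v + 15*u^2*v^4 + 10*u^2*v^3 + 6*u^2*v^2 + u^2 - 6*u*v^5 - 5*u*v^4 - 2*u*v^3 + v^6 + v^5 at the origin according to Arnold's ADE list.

The Hessian of f at 0 has rank 1. Corank 1: A-series; mu = 4 gives A_4.

A_{4}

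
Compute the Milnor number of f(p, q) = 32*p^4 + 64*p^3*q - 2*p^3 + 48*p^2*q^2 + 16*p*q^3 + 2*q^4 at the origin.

6

The Hessian of f at 0 has rank 0. Corank 2; j^3 = -2*p^3 is a perfect cube, so E-series; the 4-jet and mu = 6 give E_6.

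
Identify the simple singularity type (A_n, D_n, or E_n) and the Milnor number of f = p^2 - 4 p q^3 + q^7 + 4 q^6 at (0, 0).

Type A6, Milnor number mu = 6.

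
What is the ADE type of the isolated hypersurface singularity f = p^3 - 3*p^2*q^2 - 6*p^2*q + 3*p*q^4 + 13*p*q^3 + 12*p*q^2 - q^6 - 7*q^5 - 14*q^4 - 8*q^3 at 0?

The Hessian of f at 0 has rank 0. Corank 2; j^3 = (p - 2*q)^3 is a perfect cube, so E-series; the 4-jet and mu = 7 give E_7.

E_{7}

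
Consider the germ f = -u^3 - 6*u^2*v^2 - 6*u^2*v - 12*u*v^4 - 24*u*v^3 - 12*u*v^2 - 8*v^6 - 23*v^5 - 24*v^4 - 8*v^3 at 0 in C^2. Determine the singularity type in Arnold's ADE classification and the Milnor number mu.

Type E_8, Milnor number mu = 8.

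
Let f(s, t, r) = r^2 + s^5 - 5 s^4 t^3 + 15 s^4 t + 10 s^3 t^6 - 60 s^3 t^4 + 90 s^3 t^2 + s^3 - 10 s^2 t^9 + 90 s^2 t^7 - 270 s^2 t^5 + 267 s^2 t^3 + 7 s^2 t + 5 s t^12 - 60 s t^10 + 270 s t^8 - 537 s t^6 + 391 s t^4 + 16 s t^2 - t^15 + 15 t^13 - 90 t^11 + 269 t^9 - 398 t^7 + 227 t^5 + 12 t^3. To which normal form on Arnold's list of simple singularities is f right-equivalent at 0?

The Hessian of f at 0 is [[0, 0, 0], [0, 0, 0], [0, 0, 2]] with rank 1, so corank 2. A Groebner basis of the Jacobian ideal J(f) in C{s,t,r} is {-s*t/6 + t^4 - t^2/3, s*t^2 + 2*t^3, s^2 + 29*s*t/6 + 17*t^2/3, r}; counting standard monomials gives mu = 6. Corank 2; j^3 = (s + 2*t)^2*(s + 3*t) has shape L^2 M (L != M), so D-series; mu = 6 gives D_6.

D_{6}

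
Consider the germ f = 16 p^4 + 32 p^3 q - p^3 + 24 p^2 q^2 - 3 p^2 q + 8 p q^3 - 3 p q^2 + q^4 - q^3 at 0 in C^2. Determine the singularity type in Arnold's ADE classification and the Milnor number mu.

Type E6, Milnor number mu = 6.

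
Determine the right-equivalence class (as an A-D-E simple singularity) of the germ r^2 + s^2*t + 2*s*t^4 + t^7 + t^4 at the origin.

The Hessian of f at 0 is [[0, 0, 0], [0, 0, 0], [0, 0, 2]] with rank 1, so corank 2. A Groebner basis of the Jacobian ideal J(f) in C{s,t,r} is {s^3, s^2/4 + t^3, s*t, r}; counting standard monomials gives mu = 5. Corank 2; j^3 = s^2*t has shape L^2 M (L != M), so D-series; mu = 5 gives D_5.

D_{5}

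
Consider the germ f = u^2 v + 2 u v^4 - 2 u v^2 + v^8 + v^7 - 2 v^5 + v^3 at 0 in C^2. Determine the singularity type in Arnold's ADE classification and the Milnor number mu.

Type D9, Milnor number mu = 9.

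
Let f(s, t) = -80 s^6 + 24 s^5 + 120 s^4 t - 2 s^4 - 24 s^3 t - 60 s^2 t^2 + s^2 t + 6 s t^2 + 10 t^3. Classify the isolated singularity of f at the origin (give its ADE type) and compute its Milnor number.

Type D4, Milnor number mu = 4.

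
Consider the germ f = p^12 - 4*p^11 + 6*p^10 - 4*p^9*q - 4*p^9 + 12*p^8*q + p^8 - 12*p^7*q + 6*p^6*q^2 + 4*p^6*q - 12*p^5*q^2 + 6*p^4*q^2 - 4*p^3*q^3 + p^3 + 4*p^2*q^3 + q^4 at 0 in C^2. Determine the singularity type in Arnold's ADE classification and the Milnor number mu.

The Hessian of f at 0 has rank 0. Corank 2; j^3 = p^3 is a perfect cube, so E-series; the 4-jet and mu = 6 give E_6.

Type E_6, Milnor number mu = 6.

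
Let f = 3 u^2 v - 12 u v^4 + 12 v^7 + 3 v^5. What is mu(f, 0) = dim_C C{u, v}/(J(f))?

The Hessian of f at 0 is [[0, 0], [0, 0]] with rank 0, so corank 2. A Groebner basis of the Jacobian ideal J(f) in C{u,v} is {-u*v/2 + v^4, u*v^2, u^2 + 5*u*v/2}; counting standard monomials gives mu = 6. Corank 2; j^3 = 3*u^2*v has shape L^2 M (L != M), so D-series; mu = 6 gives D_6.

6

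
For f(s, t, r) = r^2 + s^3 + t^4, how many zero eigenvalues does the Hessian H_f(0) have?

The Hessian at 0 is [[0, 0, 0], [0, 0, 0], [0, 0, 2]] of rank 1; hence corank 2.

2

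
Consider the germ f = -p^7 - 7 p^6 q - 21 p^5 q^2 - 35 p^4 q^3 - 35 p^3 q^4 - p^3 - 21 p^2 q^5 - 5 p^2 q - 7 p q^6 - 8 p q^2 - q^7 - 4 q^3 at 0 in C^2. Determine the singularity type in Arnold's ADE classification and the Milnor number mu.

The Hessian of f at 0 has rank 0. Corank 2; j^3 = -(p + q)*(p + 2*q)^2 has shape L^2 M (L != M), so D-series; mu = 8 gives D_8.

Type D_{8}, Milnor number mu = 8.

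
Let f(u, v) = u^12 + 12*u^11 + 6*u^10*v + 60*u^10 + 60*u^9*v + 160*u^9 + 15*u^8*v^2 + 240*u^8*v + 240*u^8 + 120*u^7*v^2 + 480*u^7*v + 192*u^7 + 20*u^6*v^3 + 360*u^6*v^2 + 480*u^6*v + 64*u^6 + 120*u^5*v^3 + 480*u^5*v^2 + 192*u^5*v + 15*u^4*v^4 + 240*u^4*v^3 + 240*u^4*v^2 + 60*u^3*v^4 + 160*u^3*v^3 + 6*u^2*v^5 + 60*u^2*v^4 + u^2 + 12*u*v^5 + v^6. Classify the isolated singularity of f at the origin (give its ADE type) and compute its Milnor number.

Type A_5, Milnor number mu = 5.

The Hessian of f at 0 has rank 1. Corank 1: A-series; mu = 5 gives A_5.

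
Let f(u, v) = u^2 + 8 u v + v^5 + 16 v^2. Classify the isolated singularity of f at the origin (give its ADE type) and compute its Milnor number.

Type A_4, Milnor number mu = 4.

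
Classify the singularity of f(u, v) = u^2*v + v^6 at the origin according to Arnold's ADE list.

The Hessian of f at 0 has rank 0. Corank 2; j^3 = u^2*v has shape L^2 M (L != M), so D-series; mu = 7 gives D_7.

D7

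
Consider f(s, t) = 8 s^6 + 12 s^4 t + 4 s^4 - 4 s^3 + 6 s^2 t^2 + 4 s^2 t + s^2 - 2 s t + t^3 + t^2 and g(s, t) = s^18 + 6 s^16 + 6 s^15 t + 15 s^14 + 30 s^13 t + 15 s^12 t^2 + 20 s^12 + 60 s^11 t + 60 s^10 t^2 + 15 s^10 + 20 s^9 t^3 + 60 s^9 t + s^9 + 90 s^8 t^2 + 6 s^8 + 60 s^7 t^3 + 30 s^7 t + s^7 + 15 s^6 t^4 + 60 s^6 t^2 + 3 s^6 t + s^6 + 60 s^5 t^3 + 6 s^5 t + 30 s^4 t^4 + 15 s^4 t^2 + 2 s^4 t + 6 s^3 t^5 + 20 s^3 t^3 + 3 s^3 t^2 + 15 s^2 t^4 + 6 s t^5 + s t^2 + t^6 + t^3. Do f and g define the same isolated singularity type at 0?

The Hessian of f at 0 is [[2, -2], [-2, 2]] with rank 1, so corank 1. A Groebner basis of the Jacobian ideal J(f) in C{s,t} is {t^2, s - t}; counting standard monomials gives mu = 2. Corank 1: A-series; mu = 2 gives A_2. The Hessian of g at 0 is [[0, 0], [0, 0]] with rank 0, so corank 2. A Groebner basis of the Jacobian ideal J(g) in C{s,t} is {s^4 + s*t + t^2, s^2*t - t^2/6, s*t^2, t^3}; counting standard monomials gives mu = 7. Corank 2; j^3 = t^2*(s + t) has shape L^2 M (L != M), so D-series; mu = 7 gives D_7. f is A_2 but g is D_7, hence not right-equivalent.

No.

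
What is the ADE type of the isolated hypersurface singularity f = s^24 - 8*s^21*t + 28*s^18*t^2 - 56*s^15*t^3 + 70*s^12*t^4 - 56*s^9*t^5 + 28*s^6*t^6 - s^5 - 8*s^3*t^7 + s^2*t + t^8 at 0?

D_{9}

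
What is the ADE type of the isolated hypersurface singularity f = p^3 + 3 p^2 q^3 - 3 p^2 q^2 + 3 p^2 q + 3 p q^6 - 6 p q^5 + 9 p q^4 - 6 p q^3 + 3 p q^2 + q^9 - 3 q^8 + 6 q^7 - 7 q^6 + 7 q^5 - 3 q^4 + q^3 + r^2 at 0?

E_8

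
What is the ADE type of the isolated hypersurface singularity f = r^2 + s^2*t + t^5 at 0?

D_{6}

The Hessian of f at 0 has rank 1. Corank 2; j^3 = s^2*t has shape L^2 M (L != M), so D-series; mu = 6 gives D_6.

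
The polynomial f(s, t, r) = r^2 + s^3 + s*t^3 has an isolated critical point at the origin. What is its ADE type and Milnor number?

The Hessian of f at 0 has rank 1. Corank 2; j^3 = s^3 is a perfect cube, so E-series; the 4-jet and mu = 7 give E_7.

Type E_{7}, Milnor number mu = 7.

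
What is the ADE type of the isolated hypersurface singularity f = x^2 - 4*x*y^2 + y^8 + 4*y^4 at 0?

The Hessian of f at 0 is [[2, 0], [0, 0]] with rank 1, so corank 1. A Groebner basis of the Jacobian ideal J(f) in C{x,y} is {x^4, x^3*y, -x/2 + y^2}; counting standard monomials gives mu = 7. Corank 1: A-series; mu = 7 gives A_7.

A7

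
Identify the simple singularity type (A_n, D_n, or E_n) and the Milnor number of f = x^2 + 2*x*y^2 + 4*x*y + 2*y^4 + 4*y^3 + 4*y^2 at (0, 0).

Type A_{3}, Milnor number mu = 3.

The Hessian of f at 0 is [[2, 4], [4, 8]] with rank 1, so corank 1. A Groebner basis of the Jacobian ideal J(f) in C{x,y} is {x^2 + 4*x + 8*y, x*y - 2*x - 4*y, x + y^2 + 2*y}; counting standard monomials gives mu = 3. Corank 1: A-series; mu = 3 gives A_3.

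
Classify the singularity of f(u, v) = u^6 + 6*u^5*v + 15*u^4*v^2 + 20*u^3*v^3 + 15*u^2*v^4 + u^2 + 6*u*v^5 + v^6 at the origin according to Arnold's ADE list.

A5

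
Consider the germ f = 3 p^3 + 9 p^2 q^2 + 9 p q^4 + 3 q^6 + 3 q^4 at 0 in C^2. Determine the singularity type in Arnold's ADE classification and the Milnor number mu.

Type E_6, Milnor number mu = 6.

The Hessian of f at 0 is [[0, 0], [0, 0]] with rank 0, so corank 2. A Groebner basis of the Jacobian ideal J(f) in C{p,q} is {p^3, p^2*q, p^2/2 + p*q^2, q^3}; counting standard monomials gives mu = 6. Corank 2; j^3 = 3*p^3 is a perfect cube, so E-series; the 4-jet and mu = 6 give E_6.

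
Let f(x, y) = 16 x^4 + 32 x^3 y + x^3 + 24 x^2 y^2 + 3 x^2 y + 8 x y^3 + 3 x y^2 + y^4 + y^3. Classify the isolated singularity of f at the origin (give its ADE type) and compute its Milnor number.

The Hessian of f at 0 has rank 0. Corank 2; j^3 = (x + y)^3 is a perfect cube, so E-series; the 4-jet and mu = 6 give E_6.

Type E_6, Milnor number mu = 6.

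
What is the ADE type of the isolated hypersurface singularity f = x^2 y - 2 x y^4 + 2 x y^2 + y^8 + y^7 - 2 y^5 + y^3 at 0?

The Hessian of f at 0 is [[0, 0], [0, 0]] with rank 0, so corank 2. A Groebner basis of the Jacobian ideal J(f) in C{x,y} is {x^2*y^2 + 16*x^2*y + 2*x^2 + 32*x*y^2 + 3*x*y + 16*y^3 + y^2, -8*x^2*y - x^2 + x*y^3 - 16*x*y^2 - x*y - 8*y^3, -x*y + y^4 - y^2, x^3 + 3*x^2*y + 3*x*y^2 + y^3}; counting standard monomials gives mu = 9. Corank 2; j^3 = y*(x + y)^2 has shape L^2 M (L != M), so D-series; mu = 9 gives D_9.

D_{9}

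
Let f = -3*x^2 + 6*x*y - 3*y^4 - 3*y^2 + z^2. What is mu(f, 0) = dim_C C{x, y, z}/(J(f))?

The Hessian of f at 0 has rank 2. Corank 1: A-series; mu = 3 gives A_3.

3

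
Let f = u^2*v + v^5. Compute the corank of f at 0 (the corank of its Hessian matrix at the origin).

2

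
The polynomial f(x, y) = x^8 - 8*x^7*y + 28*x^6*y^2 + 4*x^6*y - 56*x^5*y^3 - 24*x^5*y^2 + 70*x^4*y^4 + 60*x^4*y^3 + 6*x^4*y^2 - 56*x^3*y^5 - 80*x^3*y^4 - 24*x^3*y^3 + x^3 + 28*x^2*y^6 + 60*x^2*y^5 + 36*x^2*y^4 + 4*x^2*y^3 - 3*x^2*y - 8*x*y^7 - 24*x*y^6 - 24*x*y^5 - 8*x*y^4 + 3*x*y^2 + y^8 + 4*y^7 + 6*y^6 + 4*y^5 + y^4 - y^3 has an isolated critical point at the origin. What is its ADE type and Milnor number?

Type E_6, Milnor number mu = 6.

The Hessian of f at 0 is [[0, 0], [0, 0]] with rank 0, so corank 2. A Groebner basis of the Jacobian ideal J(f) in C{x,y} is {y^3, x^2 - 2*x*y + y^2}; counting standard monomials gives mu = 6. Corank 2; j^3 = (x - y)^3 is a perfect cube, so E-series; the 4-jet and mu = 6 give E_6.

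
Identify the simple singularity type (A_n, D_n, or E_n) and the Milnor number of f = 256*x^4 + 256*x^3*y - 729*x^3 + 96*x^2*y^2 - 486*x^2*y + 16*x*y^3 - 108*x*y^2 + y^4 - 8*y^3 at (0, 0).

Type E_6, Milnor number mu = 6.

The Hessian of f at 0 has rank 0. Corank 2; j^3 = -(9*x + 2*y)^3 is a perfect cube, so E-series; the 4-jet and mu = 6 give E_6.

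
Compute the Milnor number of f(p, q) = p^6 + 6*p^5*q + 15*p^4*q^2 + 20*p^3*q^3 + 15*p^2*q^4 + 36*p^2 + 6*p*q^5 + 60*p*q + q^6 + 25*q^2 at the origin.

5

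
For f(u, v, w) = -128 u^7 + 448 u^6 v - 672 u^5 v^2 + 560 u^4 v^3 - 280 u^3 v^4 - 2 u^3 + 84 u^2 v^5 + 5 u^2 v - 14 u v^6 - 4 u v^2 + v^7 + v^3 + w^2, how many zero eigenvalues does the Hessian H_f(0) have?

2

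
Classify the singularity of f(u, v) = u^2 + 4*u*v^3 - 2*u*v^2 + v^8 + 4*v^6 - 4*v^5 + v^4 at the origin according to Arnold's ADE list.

The Hessian of f at 0 has rank 1. Corank 1: A-series; mu = 7 gives A_7.

A_{7}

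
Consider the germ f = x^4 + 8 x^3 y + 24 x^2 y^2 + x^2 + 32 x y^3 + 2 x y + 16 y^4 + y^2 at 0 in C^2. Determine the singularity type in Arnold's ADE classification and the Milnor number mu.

Type A_3, Milnor number mu = 3.

The Hessian of f at 0 has rank 1. Corank 1: A-series; mu = 3 gives A_3.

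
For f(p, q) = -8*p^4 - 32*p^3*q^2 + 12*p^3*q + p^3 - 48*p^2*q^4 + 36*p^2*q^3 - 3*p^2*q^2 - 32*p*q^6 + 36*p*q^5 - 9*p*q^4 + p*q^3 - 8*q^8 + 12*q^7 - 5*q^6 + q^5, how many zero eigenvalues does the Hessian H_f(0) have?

The Hessian at 0 is [[0, 0], [0, 0]] of rank 0; hence corank 2.

2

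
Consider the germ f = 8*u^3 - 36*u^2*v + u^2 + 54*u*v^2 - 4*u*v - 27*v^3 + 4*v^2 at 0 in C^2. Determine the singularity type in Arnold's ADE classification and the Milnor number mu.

The Hessian of f at 0 is [[2, -4], [-4, 8]] with rank 1, so corank 1. A Groebner basis of the Jacobian ideal J(f) in C{u,v} is {v^2, u - 2*v}; counting standard monomials gives mu = 2. Corank 1: A-series; mu = 2 gives A_2.

Type A_2, Milnor number mu = 2.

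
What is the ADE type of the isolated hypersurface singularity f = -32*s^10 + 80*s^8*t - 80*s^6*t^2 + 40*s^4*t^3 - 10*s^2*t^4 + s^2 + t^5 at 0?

A4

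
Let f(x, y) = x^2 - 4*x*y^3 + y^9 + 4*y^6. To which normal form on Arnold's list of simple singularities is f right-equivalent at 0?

The Hessian of f at 0 has rank 1. Corank 1: A-series; mu = 8 gives A_8.

A8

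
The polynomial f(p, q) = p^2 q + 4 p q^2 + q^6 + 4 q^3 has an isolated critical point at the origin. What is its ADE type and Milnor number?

Type D_{7}, Milnor number mu = 7.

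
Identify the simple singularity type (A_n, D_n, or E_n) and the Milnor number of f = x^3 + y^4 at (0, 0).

Type E_{6}, Milnor number mu = 6.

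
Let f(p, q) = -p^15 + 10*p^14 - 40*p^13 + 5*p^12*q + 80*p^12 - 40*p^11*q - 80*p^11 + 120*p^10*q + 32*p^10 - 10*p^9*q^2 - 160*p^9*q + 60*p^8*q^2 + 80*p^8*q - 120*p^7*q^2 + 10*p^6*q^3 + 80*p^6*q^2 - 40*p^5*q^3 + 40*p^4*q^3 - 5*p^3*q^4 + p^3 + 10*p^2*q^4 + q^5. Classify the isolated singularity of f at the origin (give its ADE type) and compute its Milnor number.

Type E_8, Milnor number mu = 8.

The Hessian of f at 0 has rank 0. Corank 2; j^3 = p^3 is a perfect cube, so E-series; the 5-jet and mu = 8 give E_8.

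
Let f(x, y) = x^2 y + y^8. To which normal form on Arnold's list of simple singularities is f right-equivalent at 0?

D_9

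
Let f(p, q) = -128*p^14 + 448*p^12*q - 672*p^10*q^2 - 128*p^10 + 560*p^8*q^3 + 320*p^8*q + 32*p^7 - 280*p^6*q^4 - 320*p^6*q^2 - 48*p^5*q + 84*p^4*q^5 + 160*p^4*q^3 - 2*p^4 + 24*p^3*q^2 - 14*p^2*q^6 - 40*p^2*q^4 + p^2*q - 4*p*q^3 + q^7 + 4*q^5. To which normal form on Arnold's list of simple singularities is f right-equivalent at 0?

D_{8}

The Hessian of f at 0 has rank 0. Corank 2; j^3 = p^2*q has shape L^2 M (L != M), so D-series; mu = 8 gives D_8.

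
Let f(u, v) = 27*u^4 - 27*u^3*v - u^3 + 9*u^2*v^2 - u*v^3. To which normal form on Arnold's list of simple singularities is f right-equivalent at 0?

The Hessian of f at 0 is [[0, 0], [0, 0]] with rank 0, so corank 2. A Groebner basis of the Jacobian ideal J(f) in C{u,v} is {u^2/3 + v^4 + v^3/9, u^3, u^2*v - u^2/9 - v^3/27, -2*u^2/3 + u*v^2 - 2*v^3/9}; counting standard monomials gives mu = 7. Corank 2; j^3 = -u^3 is a perfect cube, so E-series; the 4-jet and mu = 7 give E_7.

E_7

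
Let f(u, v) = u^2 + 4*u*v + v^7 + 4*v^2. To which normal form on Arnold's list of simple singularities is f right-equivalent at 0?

The Hessian of f at 0 is [[2, 4], [4, 8]] with rank 1, so corank 1. A Groebner basis of the Jacobian ideal J(f) in C{u,v} is {v^6, u + 2*v}; counting standard monomials gives mu = 6. Corank 1: A-series; mu = 6 gives A_6.

A_{6}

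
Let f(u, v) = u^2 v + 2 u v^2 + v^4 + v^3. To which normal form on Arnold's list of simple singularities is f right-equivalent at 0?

D_{5}

The Hessian of f at 0 is [[0, 0], [0, 0]] with rank 0, so corank 2. A Groebner basis of the Jacobian ideal J(f) in C{u,v} is {u^3 - u^2/4 + v^2/4, u^2/4 + v^3 - v^2/4, u*v + v^2}; counting standard monomials gives mu = 5. Corank 2; j^3 = v*(u + v)^2 has shape L^2 M (L != M), so D-series; mu = 5 gives D_5.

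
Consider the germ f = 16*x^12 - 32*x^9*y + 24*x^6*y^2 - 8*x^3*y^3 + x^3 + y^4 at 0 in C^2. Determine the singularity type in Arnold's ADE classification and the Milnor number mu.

The Hessian of f at 0 has rank 0. Corank 2; j^3 = x^3 is a perfect cube, so E-series; the 4-jet and mu = 6 give E_6.

Type E6, Milnor number mu = 6.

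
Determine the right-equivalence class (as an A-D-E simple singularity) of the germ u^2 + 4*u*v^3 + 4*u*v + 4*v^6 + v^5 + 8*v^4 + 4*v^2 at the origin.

The Hessian of f at 0 is [[2, 4], [4, 8]] with rank 1, so corank 1. A Groebner basis of the Jacobian ideal J(f) in C{u,v} is {u/2 + v^3 + v, u^2 - 4*v^2, u*v + 2*v^2}; counting standard monomials gives mu = 4. Corank 1: A-series; mu = 4 gives A_4.

A_4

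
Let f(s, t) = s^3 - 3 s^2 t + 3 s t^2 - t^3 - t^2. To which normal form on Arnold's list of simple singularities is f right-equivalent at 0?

A_{2}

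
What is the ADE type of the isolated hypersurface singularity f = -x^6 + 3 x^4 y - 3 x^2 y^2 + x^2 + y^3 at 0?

The Hessian of f at 0 is [[2, 0], [0, 0]] with rank 1, so corank 1. A Groebner basis of the Jacobian ideal J(f) in C{x,y} is {y^2, x}; counting standard monomials gives mu = 2. Corank 1: A-series; mu = 2 gives A_2.

A2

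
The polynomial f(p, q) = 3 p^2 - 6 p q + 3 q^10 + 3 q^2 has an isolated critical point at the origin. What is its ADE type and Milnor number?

Type A_9, Milnor number mu = 9.

The Hessian of f at 0 has rank 1. Corank 1: A-series; mu = 9 gives A_9.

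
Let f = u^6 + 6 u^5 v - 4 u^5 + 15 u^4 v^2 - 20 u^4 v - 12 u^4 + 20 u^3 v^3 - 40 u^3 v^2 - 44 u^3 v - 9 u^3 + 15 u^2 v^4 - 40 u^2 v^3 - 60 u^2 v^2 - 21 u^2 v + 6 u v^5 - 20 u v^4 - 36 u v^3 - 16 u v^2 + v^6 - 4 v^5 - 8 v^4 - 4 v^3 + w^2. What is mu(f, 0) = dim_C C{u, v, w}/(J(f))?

The Hessian of f at 0 is [[0, 0, 0], [0, 0, 0], [0, 0, 2]] with rank 1, so corank 2. A Groebner basis of the Jacobian ideal J(f) in C{u,v,w} is {-7047*u^2/20 - 8829*u*v/20 + v^4 + 21*v^3/10 - 1377*v^2/10, u^3 + 102*u^2/5 + 134*u*v/5 + 4*v^3/15 + 44*v^2/5, u^2*v - 18*u^2 - 24*u*v - 4*v^3/9 - 8*v^2, 117*u^2/10 + u*v^2 + 159*u*v/10 + 31*v^3/45 + 27*v^2/5, w}; counting standard monomials gives mu = 7. Corank 2; j^3 = -(u + v)*(3*u + 2*v)^2 has shape L^2 M (L != M), so D-series; mu = 7 gives D_7.

7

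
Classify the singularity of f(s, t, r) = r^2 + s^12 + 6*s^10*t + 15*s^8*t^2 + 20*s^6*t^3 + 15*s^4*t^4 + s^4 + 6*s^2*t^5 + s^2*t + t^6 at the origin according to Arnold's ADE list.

D_{7}

The Hessian of f at 0 is [[0, 0, 0], [0, 0, 0], [0, 0, 2]] with rank 1, so corank 2. A Groebner basis of the Jacobian ideal J(f) in C{s,t,r} is {s^2/6 + t^5, s^3, s*t, r}; counting standard monomials gives mu = 7. Corank 2; j^3 = s^2*t has shape L^2 M (L != M), so D-series; mu = 7 gives D_7.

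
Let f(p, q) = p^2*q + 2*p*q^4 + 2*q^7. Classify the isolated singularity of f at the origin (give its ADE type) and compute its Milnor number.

The Hessian of f at 0 has rank 0. Corank 2; j^3 = p^2*q has shape L^2 M (L != M), so D-series; mu = 8 gives D_8.

Type D_8, Milnor number mu = 8.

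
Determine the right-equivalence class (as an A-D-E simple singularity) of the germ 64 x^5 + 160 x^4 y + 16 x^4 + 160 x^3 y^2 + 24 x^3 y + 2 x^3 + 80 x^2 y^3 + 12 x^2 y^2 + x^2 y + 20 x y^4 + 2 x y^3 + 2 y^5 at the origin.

The Hessian of f at 0 has rank 0. Corank 2; j^3 = x^2*(2*x + y) has shape L^2 M (L != M), so D-series; mu = 6 gives D_6.

D_6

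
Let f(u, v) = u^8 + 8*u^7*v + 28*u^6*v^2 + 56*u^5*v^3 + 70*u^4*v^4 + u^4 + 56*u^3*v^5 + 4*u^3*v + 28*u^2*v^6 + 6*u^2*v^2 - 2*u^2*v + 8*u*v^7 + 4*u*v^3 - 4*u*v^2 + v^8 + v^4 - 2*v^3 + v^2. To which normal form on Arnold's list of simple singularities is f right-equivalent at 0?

The Hessian of f at 0 has rank 1. Corank 1: A-series; mu = 7 gives A_7.

A_{7}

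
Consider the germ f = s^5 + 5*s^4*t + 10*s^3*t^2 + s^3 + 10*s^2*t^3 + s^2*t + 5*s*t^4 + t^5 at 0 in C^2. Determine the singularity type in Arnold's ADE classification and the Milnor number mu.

Type D_6, Milnor number mu = 6.

The Hessian of f at 0 has rank 0. Corank 2; j^3 = s^2*(s + t) has shape L^2 M (L != M), so D-series; mu = 6 gives D_6.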